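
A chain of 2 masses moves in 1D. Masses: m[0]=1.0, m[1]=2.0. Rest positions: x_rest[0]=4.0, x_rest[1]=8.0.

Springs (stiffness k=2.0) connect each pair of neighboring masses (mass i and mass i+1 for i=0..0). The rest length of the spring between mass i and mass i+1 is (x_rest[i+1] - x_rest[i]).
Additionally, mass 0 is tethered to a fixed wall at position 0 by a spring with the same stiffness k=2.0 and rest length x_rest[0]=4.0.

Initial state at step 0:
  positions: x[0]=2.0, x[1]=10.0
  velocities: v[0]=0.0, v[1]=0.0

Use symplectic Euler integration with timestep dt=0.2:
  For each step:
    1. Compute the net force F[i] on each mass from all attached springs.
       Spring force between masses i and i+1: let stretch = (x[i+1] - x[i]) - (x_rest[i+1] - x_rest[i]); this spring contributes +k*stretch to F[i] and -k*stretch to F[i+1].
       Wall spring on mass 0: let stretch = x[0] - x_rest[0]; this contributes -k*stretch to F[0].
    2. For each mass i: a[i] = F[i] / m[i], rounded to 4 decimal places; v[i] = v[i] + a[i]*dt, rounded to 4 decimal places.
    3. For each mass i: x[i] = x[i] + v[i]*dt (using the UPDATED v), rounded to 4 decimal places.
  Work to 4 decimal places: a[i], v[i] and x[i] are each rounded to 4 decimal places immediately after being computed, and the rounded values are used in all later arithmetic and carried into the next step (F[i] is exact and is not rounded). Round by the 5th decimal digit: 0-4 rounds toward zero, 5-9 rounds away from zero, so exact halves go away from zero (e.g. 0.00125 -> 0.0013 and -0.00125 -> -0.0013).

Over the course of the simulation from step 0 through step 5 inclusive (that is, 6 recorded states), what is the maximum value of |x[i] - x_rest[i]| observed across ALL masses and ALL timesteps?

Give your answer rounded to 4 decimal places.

Answer: 2.4964

Derivation:
Step 0: x=[2.0000 10.0000] v=[0.0000 0.0000]
Step 1: x=[2.4800 9.8400] v=[2.4000 -0.8000]
Step 2: x=[3.3504 9.5456] v=[4.3520 -1.4720]
Step 3: x=[4.4484 9.1634] v=[5.4899 -1.9110]
Step 4: x=[5.5677 8.7526] v=[5.5965 -2.0540]
Step 5: x=[6.4964 8.3744] v=[4.6434 -1.8910]
Max displacement = 2.4964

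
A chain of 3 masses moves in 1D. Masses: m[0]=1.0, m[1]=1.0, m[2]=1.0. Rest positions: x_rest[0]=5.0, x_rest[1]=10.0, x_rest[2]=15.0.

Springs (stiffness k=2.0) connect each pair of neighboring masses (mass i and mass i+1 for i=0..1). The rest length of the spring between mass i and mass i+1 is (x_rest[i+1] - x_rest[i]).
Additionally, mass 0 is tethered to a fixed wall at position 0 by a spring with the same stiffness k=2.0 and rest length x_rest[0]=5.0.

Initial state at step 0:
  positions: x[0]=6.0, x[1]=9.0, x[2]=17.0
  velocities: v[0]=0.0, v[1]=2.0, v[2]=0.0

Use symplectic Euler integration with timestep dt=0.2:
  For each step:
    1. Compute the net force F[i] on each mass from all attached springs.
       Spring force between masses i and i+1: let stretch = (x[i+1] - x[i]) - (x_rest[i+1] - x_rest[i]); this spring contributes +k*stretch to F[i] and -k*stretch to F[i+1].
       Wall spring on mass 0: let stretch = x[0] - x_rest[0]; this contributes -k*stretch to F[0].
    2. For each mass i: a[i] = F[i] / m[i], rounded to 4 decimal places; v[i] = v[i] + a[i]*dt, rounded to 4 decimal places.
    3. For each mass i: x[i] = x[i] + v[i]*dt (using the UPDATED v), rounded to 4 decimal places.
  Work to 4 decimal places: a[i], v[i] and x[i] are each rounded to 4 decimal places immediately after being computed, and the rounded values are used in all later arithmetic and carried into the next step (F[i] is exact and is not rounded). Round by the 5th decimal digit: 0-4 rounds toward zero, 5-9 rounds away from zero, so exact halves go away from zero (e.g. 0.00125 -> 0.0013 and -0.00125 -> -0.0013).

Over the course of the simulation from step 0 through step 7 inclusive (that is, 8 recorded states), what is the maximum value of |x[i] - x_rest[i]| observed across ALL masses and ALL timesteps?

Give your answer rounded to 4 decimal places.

Step 0: x=[6.0000 9.0000 17.0000] v=[0.0000 2.0000 0.0000]
Step 1: x=[5.7600 9.8000 16.7600] v=[-1.2000 4.0000 -1.2000]
Step 2: x=[5.3824 10.8336 16.3632] v=[-1.8880 5.1680 -1.9840]
Step 3: x=[5.0103 11.8735 15.9240] v=[-1.8605 5.1994 -2.1958]
Step 4: x=[4.7864 12.6884 15.5608] v=[-1.1193 4.0743 -1.8160]
Step 5: x=[4.8118 13.1009 15.3678] v=[0.1269 2.0625 -0.9650]
Step 6: x=[5.1154 13.0316 15.3934] v=[1.5178 -0.3464 0.1282]
Step 7: x=[5.6430 12.5180 15.6301] v=[2.6381 -2.5682 1.1835]
Max displacement = 3.1009

Answer: 3.1009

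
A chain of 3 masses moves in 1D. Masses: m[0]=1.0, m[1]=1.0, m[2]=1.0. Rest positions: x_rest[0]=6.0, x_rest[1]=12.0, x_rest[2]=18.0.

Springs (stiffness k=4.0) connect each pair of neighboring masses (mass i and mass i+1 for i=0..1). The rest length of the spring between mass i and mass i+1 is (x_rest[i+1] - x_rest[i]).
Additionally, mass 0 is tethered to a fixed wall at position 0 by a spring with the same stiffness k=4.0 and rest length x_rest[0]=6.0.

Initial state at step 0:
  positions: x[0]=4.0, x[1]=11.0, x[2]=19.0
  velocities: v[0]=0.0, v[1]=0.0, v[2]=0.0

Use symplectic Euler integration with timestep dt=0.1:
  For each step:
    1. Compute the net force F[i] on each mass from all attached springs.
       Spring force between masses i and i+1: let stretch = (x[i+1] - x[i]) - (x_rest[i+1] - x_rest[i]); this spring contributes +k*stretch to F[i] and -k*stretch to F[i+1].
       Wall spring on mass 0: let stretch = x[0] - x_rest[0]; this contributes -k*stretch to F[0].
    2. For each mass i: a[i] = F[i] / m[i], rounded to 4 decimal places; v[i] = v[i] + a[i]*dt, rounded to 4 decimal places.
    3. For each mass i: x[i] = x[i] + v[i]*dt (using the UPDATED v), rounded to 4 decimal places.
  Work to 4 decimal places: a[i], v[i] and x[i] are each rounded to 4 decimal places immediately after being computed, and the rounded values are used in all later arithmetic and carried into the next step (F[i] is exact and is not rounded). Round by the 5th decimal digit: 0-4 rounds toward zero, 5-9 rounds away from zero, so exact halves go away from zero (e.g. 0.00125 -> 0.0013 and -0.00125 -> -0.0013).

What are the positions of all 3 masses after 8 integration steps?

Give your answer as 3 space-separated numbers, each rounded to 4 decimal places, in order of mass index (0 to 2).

Step 0: x=[4.0000 11.0000 19.0000] v=[0.0000 0.0000 0.0000]
Step 1: x=[4.1200 11.0400 18.9200] v=[1.2000 0.4000 -0.8000]
Step 2: x=[4.3520 11.1184 18.7648] v=[2.3200 0.7840 -1.5520]
Step 3: x=[4.6806 11.2320 18.5437] v=[3.2858 1.1360 -2.2106]
Step 4: x=[5.0840 11.3760 18.2702] v=[4.0341 1.4401 -2.7353]
Step 5: x=[5.5357 11.5441 17.9609] v=[4.5173 1.6810 -3.0930]
Step 6: x=[6.0063 11.7285 17.6349] v=[4.7064 1.8444 -3.2597]
Step 7: x=[6.4656 11.9203 17.3127] v=[4.5928 1.9181 -3.2223]
Step 8: x=[6.8844 12.1096 17.0148] v=[4.1884 1.8932 -2.9793]

Answer: 6.8844 12.1096 17.0148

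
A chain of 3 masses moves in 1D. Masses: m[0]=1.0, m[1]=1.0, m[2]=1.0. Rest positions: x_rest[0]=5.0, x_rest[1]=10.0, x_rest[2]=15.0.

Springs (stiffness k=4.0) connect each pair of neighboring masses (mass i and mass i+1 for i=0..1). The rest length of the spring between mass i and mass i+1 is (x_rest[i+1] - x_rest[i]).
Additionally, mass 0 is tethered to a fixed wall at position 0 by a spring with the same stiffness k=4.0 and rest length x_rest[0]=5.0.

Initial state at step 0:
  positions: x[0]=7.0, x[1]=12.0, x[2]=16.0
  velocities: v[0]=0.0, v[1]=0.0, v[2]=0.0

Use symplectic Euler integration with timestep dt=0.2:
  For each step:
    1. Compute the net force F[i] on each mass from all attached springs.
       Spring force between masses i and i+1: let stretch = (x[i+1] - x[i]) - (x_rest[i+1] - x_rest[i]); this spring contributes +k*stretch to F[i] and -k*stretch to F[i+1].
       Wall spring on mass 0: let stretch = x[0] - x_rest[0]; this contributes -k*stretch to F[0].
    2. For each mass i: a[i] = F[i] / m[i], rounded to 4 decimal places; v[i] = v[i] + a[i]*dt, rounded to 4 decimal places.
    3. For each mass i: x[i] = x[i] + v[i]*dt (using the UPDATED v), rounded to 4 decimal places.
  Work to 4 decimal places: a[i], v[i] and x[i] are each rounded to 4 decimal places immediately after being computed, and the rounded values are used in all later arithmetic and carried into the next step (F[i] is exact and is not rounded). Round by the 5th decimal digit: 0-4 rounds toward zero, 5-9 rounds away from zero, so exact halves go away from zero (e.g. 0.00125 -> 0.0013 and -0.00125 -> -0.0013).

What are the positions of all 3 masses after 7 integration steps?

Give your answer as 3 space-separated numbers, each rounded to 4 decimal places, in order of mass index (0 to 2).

Step 0: x=[7.0000 12.0000 16.0000] v=[0.0000 0.0000 0.0000]
Step 1: x=[6.6800 11.8400 16.1600] v=[-1.6000 -0.8000 0.8000]
Step 2: x=[6.1168 11.5456 16.4288] v=[-2.8160 -1.4720 1.3440]
Step 3: x=[5.4435 11.1639 16.7163] v=[-3.3664 -1.9085 1.4374]
Step 4: x=[4.8145 10.7553 16.9154] v=[-3.1449 -2.0429 0.9955]
Step 5: x=[4.3657 10.3818 16.9289] v=[-2.2439 -1.8675 0.0674]
Step 6: x=[4.1810 10.0933 16.6948] v=[-0.9236 -1.4427 -1.1703]
Step 7: x=[4.2733 9.9150 16.2045] v=[0.4614 -0.8913 -2.4515]

Answer: 4.2733 9.9150 16.2045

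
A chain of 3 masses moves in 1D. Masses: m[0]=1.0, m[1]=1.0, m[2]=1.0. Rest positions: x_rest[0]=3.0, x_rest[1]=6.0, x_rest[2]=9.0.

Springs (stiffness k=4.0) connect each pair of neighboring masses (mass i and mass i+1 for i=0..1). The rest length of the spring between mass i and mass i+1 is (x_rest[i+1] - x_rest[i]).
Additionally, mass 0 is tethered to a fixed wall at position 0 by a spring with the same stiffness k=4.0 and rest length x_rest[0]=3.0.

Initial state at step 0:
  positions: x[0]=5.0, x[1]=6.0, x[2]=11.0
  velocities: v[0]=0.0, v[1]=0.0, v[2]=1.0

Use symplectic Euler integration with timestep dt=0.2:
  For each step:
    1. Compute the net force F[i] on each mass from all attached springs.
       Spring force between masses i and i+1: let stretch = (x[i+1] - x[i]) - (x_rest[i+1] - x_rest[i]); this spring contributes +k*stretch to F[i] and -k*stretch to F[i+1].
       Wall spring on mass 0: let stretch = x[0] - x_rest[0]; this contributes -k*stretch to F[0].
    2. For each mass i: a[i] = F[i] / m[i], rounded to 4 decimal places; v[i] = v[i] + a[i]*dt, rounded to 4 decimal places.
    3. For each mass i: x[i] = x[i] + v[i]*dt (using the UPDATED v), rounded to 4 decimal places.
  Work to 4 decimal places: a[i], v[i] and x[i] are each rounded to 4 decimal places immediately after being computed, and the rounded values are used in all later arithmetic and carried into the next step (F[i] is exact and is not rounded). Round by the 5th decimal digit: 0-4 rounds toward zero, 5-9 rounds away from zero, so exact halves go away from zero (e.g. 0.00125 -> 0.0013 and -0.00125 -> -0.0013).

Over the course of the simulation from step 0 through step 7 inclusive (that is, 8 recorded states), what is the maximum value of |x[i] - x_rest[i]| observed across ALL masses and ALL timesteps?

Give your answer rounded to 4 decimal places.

Answer: 2.4799

Derivation:
Step 0: x=[5.0000 6.0000 11.0000] v=[0.0000 0.0000 1.0000]
Step 1: x=[4.3600 6.6400 10.8800] v=[-3.2000 3.2000 -0.6000]
Step 2: x=[3.3872 7.5936 10.5616] v=[-4.8640 4.7680 -1.5920]
Step 3: x=[2.5455 8.3491 10.2483] v=[-4.2086 3.7773 -1.5664]
Step 4: x=[2.2251 8.4799 10.1111] v=[-1.6021 0.6538 -0.6858]
Step 5: x=[2.5494 7.8709 10.1929] v=[1.6217 -3.0451 0.4092]
Step 6: x=[3.3173 6.7820 10.3832] v=[3.8394 -5.4447 0.9516]
Step 7: x=[4.1088 5.7149 10.4773] v=[3.9573 -5.3355 0.4706]
Max displacement = 2.4799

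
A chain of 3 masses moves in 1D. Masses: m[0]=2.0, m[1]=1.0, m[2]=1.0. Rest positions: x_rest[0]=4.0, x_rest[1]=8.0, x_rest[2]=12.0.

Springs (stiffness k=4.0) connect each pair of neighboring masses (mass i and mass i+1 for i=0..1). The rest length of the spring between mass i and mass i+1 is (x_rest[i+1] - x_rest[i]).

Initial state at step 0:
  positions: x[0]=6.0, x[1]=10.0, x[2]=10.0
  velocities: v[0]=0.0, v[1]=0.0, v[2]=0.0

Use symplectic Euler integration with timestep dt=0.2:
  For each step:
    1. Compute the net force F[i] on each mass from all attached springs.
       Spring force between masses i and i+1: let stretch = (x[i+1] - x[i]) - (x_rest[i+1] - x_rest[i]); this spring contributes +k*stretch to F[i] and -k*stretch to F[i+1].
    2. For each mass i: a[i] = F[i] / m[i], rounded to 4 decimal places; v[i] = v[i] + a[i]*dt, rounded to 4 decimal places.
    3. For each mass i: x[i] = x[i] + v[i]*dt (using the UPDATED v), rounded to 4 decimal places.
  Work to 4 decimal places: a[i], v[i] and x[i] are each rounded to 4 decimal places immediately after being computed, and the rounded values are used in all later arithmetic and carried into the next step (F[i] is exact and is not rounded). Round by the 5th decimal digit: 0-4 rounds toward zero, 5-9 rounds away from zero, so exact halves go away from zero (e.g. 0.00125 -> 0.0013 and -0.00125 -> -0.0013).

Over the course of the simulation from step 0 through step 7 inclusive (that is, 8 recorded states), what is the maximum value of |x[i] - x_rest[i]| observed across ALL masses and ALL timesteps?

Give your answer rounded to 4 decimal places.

Step 0: x=[6.0000 10.0000 10.0000] v=[0.0000 0.0000 0.0000]
Step 1: x=[6.0000 9.3600 10.6400] v=[0.0000 -3.2000 3.2000]
Step 2: x=[5.9488 8.3872 11.7152] v=[-0.2560 -4.8640 5.3760]
Step 3: x=[5.7727 7.5567 12.8979] v=[-0.8806 -4.1523 5.9136]
Step 4: x=[5.4193 7.2954 13.8660] v=[-1.7670 -1.3065 4.8406]
Step 5: x=[4.8960 7.7852 14.4228] v=[-2.6166 2.4491 2.7841]
Step 6: x=[4.2838 8.8748 14.5576] v=[-3.0609 5.4478 0.6740]
Step 7: x=[3.7189 10.1390 14.4232] v=[-2.8245 6.3212 -0.6722]
Max displacement = 2.5576

Answer: 2.5576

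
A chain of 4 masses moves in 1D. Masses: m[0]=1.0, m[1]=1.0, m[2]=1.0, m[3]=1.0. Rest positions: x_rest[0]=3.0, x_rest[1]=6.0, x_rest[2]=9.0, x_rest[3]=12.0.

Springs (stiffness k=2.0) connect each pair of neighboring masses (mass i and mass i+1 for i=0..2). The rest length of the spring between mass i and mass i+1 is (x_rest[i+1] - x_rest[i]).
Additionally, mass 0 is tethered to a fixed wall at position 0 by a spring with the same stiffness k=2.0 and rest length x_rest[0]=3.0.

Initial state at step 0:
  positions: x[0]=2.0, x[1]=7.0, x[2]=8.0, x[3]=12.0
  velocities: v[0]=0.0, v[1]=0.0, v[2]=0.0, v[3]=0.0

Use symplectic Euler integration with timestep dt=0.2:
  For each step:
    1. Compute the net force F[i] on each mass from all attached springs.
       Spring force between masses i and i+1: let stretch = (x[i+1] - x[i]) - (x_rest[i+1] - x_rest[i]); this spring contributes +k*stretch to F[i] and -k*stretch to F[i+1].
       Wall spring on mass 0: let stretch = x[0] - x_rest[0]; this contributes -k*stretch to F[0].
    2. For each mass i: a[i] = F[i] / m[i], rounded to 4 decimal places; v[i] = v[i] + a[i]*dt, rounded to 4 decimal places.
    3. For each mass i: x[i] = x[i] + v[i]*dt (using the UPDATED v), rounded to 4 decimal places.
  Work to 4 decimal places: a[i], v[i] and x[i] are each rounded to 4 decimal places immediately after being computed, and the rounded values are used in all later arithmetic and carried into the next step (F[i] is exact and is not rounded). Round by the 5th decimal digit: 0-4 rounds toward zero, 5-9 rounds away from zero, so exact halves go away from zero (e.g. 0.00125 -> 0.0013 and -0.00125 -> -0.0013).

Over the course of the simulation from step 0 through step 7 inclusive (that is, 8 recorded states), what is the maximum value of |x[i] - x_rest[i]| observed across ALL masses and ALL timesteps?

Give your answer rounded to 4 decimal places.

Answer: 1.3051

Derivation:
Step 0: x=[2.0000 7.0000 8.0000 12.0000] v=[0.0000 0.0000 0.0000 0.0000]
Step 1: x=[2.2400 6.6800 8.2400 11.9200] v=[1.2000 -1.6000 1.2000 -0.4000]
Step 2: x=[2.6560 6.1296 8.6496 11.7856] v=[2.0800 -2.7520 2.0480 -0.6720]
Step 3: x=[3.1374 5.5029 9.1085 11.6403] v=[2.4070 -3.1334 2.2944 -0.7264]
Step 4: x=[3.5570 4.9754 9.4815 11.5325] v=[2.0982 -2.6374 1.8649 -0.5391]
Step 5: x=[3.8056 4.6949 9.6581 11.5006] v=[1.2428 -1.4023 0.8829 -0.1595]
Step 6: x=[3.8209 4.7404 9.5850 11.5613] v=[0.0763 0.2273 -0.3654 0.3035]
Step 7: x=[3.6040 5.0999 9.2825 11.7039] v=[-1.0843 1.7973 -1.5127 0.7130]
Max displacement = 1.3051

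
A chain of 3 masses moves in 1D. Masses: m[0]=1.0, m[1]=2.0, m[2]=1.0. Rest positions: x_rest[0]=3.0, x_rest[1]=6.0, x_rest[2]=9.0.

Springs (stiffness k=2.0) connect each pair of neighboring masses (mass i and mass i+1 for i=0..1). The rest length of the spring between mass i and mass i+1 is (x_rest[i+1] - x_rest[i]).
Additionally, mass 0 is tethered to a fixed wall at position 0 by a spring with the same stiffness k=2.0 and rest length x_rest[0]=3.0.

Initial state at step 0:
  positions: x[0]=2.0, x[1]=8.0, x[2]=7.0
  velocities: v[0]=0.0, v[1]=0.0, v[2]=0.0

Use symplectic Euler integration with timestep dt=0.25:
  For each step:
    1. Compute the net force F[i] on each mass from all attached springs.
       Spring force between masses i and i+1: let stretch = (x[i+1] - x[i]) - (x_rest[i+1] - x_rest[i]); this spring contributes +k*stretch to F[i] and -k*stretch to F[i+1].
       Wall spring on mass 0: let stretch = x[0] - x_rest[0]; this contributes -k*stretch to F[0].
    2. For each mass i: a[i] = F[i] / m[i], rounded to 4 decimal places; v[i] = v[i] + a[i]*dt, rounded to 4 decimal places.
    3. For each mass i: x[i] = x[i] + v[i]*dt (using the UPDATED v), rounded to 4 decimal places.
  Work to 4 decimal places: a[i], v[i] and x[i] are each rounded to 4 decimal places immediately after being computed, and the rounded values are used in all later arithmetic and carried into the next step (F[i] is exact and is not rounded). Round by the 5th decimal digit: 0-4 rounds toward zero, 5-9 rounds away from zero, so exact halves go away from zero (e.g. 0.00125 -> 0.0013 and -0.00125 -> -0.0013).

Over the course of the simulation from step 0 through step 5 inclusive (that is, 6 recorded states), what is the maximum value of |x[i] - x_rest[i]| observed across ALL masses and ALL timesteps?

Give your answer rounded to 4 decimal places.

Answer: 2.1507

Derivation:
Step 0: x=[2.0000 8.0000 7.0000] v=[0.0000 0.0000 0.0000]
Step 1: x=[2.5000 7.5625 7.5000] v=[2.0000 -1.7500 2.0000]
Step 2: x=[3.3203 6.8047 8.3828] v=[3.2813 -3.0313 3.5313]
Step 3: x=[4.1612 5.9277 9.4434] v=[3.3634 -3.5079 4.2423]
Step 4: x=[4.7027 5.1601 10.4395] v=[2.1661 -3.0706 3.9845]
Step 5: x=[4.7136 4.6938 11.1507] v=[0.0435 -1.8651 2.8448]
Max displacement = 2.1507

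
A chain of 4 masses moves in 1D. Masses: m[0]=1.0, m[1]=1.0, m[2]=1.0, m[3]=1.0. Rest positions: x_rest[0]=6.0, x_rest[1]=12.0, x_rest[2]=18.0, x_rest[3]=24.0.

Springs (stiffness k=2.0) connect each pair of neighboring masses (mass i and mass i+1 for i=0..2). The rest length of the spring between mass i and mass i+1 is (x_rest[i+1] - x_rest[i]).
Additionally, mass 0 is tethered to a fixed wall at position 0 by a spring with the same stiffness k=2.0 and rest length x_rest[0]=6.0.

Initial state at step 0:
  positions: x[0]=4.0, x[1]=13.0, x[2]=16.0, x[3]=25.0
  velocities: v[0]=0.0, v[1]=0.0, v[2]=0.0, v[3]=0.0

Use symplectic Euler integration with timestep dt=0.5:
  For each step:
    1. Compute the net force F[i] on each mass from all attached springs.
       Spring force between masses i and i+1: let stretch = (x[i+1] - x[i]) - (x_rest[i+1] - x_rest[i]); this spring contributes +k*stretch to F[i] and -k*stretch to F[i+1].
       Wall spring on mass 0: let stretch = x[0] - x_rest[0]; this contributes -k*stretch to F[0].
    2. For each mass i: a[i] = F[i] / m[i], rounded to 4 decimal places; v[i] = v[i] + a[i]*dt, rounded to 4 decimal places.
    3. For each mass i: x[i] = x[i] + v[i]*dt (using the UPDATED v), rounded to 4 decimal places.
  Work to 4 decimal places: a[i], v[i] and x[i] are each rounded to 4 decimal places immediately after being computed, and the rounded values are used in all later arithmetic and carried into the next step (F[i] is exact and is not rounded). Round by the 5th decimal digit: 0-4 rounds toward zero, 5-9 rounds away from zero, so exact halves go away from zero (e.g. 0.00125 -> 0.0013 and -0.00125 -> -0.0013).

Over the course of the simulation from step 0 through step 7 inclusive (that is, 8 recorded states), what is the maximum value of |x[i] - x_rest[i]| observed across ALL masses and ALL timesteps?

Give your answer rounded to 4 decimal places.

Step 0: x=[4.0000 13.0000 16.0000 25.0000] v=[0.0000 0.0000 0.0000 0.0000]
Step 1: x=[6.5000 10.0000 19.0000 23.5000] v=[5.0000 -6.0000 6.0000 -3.0000]
Step 2: x=[7.5000 9.7500 19.7500 22.7500] v=[2.0000 -0.5000 1.5000 -1.5000]
Step 3: x=[5.8750 13.3750 17.0000 23.5000] v=[-3.2500 7.2500 -5.5000 1.5000]
Step 4: x=[5.0625 15.0625 15.6875 24.0000] v=[-1.6250 3.3750 -2.6250 1.0000]
Step 5: x=[6.7188 12.0625 18.2188 23.3438] v=[3.3125 -6.0000 5.0625 -1.3125]
Step 6: x=[7.6875 9.4688 20.2344 23.1251] v=[1.9374 -5.1874 4.0312 -0.4375]
Step 7: x=[5.7031 11.3673 18.3126 24.4610] v=[-3.9688 3.7969 -3.8437 2.6718]
Max displacement = 3.0625

Answer: 3.0625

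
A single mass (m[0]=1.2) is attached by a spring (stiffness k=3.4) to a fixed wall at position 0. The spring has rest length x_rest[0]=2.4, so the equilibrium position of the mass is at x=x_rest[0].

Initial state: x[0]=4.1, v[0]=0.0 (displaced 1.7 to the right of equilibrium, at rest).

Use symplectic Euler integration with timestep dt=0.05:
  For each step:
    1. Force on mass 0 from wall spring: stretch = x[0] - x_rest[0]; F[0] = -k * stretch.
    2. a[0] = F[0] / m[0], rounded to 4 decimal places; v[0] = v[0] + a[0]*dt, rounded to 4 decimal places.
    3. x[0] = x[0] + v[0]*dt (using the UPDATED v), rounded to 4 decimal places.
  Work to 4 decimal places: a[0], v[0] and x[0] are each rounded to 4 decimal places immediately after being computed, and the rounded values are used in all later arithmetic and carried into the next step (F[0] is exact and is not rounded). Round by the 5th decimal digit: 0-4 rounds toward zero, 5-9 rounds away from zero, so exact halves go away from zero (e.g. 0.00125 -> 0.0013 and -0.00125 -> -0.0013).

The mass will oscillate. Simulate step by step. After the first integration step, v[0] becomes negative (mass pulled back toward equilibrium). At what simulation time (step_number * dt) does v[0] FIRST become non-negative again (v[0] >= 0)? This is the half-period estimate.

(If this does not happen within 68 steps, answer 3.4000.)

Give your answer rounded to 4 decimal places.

Step 0: x=[4.1000] v=[0.0000]
Step 1: x=[4.0880] v=[-0.2408]
Step 2: x=[4.0640] v=[-0.4799]
Step 3: x=[4.0282] v=[-0.7156]
Step 4: x=[3.9809] v=[-0.9463]
Step 5: x=[3.9224] v=[-1.1703]
Step 6: x=[3.8531] v=[-1.3860]
Step 7: x=[3.7735] v=[-1.5919]
Step 8: x=[3.6842] v=[-1.7865]
Step 9: x=[3.5858] v=[-1.9684]
Step 10: x=[3.4790] v=[-2.1364]
Step 11: x=[3.3645] v=[-2.2893]
Step 12: x=[3.2432] v=[-2.4259]
Step 13: x=[3.1159] v=[-2.5454]
Step 14: x=[2.9836] v=[-2.6468]
Step 15: x=[2.8471] v=[-2.7295]
Step 16: x=[2.7075] v=[-2.7928]
Step 17: x=[2.5657] v=[-2.8364]
Step 18: x=[2.4227] v=[-2.8599]
Step 19: x=[2.2795] v=[-2.8631]
Step 20: x=[2.1372] v=[-2.8460]
Step 21: x=[1.9968] v=[-2.8088]
Step 22: x=[1.8592] v=[-2.7517]
Step 23: x=[1.7254] v=[-2.6751]
Step 24: x=[1.5964] v=[-2.5795]
Step 25: x=[1.4731] v=[-2.4657]
Step 26: x=[1.3564] v=[-2.3344]
Step 27: x=[1.2471] v=[-2.1866]
Step 28: x=[1.1459] v=[-2.0233]
Step 29: x=[1.0536] v=[-1.8456]
Step 30: x=[0.9709] v=[-1.6549]
Step 31: x=[0.8983] v=[-1.4524]
Step 32: x=[0.8363] v=[-1.2397]
Step 33: x=[0.7854] v=[-1.0182]
Step 34: x=[0.7459] v=[-0.7895]
Step 35: x=[0.7181] v=[-0.5552]
Step 36: x=[0.7023] v=[-0.3169]
Step 37: x=[0.6985] v=[-0.0764]
Step 38: x=[0.7067] v=[0.1646]
First v>=0 after going negative at step 38, time=1.9000

Answer: 1.9000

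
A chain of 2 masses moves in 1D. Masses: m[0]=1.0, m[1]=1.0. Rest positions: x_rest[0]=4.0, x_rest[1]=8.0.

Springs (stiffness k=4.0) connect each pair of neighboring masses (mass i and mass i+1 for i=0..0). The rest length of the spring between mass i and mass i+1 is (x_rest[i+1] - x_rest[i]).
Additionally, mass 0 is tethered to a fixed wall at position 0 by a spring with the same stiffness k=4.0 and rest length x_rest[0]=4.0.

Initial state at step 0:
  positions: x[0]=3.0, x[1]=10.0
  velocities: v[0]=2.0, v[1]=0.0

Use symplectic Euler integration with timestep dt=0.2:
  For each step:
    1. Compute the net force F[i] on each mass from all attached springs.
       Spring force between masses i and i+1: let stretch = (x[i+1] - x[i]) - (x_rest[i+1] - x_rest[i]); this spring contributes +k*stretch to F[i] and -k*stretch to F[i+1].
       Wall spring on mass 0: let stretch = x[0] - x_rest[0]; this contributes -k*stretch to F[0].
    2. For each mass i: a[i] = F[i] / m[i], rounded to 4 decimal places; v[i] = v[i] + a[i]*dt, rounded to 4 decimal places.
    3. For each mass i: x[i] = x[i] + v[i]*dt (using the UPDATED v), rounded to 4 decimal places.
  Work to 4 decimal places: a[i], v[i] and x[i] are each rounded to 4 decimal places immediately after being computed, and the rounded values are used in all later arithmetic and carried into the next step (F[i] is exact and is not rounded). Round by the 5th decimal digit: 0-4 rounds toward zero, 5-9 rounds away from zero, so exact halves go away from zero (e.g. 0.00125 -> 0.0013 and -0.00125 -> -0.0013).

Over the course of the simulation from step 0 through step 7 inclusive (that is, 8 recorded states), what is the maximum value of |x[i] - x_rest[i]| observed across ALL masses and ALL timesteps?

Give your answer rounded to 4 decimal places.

Step 0: x=[3.0000 10.0000] v=[2.0000 0.0000]
Step 1: x=[4.0400 9.5200] v=[5.2000 -2.4000]
Step 2: x=[5.3104 8.8032] v=[6.3520 -3.5840]
Step 3: x=[6.2900 8.1676] v=[4.8979 -3.1782]
Step 4: x=[6.5636 7.8715] v=[1.3680 -1.4803]
Step 5: x=[5.9963 8.0062] v=[-2.8366 0.6734]
Step 6: x=[4.7912 8.4593] v=[-6.0257 2.2655]
Step 7: x=[3.4064 8.9655] v=[-6.9242 2.5310]
Max displacement = 2.5636

Answer: 2.5636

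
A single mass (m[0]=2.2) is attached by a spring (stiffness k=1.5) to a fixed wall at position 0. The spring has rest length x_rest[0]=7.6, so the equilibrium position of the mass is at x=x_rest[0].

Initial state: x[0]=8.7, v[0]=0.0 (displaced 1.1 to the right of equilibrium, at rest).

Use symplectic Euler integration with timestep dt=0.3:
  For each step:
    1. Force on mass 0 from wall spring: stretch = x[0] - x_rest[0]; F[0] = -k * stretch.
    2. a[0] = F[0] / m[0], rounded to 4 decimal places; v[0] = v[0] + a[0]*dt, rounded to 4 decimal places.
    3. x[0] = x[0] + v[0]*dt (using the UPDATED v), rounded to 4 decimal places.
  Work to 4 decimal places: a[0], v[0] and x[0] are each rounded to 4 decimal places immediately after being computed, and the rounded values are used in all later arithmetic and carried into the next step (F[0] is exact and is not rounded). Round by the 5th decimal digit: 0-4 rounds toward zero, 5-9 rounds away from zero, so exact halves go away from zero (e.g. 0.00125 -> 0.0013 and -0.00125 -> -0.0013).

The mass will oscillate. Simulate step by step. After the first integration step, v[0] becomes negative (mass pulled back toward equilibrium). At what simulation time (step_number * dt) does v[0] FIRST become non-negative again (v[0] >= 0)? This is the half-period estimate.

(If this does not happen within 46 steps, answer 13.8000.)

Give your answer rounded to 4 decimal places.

Answer: 3.9000

Derivation:
Step 0: x=[8.7000] v=[0.0000]
Step 1: x=[8.6325] v=[-0.2250]
Step 2: x=[8.5016] v=[-0.4362]
Step 3: x=[8.3154] v=[-0.6206]
Step 4: x=[8.0853] v=[-0.7669]
Step 5: x=[7.8254] v=[-0.8662]
Step 6: x=[7.5517] v=[-0.9123]
Step 7: x=[7.2810] v=[-0.9024]
Step 8: x=[7.0298] v=[-0.8372]
Step 9: x=[6.8136] v=[-0.7206]
Step 10: x=[6.6457] v=[-0.5597]
Step 11: x=[6.5364] v=[-0.3645]
Step 12: x=[6.4923] v=[-0.1469]
Step 13: x=[6.5162] v=[0.0797]
First v>=0 after going negative at step 13, time=3.9000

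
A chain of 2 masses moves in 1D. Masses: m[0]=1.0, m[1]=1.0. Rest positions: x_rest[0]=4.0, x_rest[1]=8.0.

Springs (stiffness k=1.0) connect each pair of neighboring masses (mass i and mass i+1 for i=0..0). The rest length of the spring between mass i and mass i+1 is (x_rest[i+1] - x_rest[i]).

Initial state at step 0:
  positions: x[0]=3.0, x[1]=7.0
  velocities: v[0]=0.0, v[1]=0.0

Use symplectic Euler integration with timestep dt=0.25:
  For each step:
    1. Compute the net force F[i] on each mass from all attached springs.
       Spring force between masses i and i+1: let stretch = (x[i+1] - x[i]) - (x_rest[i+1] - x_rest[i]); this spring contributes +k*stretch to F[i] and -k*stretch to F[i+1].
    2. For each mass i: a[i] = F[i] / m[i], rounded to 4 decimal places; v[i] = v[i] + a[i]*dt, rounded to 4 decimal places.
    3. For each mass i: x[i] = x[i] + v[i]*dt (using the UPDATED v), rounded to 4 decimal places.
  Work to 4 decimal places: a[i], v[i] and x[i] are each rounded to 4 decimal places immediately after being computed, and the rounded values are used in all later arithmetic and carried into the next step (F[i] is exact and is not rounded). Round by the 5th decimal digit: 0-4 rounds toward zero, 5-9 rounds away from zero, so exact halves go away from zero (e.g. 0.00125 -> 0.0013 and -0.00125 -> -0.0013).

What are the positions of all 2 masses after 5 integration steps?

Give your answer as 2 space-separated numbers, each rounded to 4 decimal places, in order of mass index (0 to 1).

Step 0: x=[3.0000 7.0000] v=[0.0000 0.0000]
Step 1: x=[3.0000 7.0000] v=[0.0000 0.0000]
Step 2: x=[3.0000 7.0000] v=[0.0000 0.0000]
Step 3: x=[3.0000 7.0000] v=[0.0000 0.0000]
Step 4: x=[3.0000 7.0000] v=[0.0000 0.0000]
Step 5: x=[3.0000 7.0000] v=[0.0000 0.0000]

Answer: 3.0000 7.0000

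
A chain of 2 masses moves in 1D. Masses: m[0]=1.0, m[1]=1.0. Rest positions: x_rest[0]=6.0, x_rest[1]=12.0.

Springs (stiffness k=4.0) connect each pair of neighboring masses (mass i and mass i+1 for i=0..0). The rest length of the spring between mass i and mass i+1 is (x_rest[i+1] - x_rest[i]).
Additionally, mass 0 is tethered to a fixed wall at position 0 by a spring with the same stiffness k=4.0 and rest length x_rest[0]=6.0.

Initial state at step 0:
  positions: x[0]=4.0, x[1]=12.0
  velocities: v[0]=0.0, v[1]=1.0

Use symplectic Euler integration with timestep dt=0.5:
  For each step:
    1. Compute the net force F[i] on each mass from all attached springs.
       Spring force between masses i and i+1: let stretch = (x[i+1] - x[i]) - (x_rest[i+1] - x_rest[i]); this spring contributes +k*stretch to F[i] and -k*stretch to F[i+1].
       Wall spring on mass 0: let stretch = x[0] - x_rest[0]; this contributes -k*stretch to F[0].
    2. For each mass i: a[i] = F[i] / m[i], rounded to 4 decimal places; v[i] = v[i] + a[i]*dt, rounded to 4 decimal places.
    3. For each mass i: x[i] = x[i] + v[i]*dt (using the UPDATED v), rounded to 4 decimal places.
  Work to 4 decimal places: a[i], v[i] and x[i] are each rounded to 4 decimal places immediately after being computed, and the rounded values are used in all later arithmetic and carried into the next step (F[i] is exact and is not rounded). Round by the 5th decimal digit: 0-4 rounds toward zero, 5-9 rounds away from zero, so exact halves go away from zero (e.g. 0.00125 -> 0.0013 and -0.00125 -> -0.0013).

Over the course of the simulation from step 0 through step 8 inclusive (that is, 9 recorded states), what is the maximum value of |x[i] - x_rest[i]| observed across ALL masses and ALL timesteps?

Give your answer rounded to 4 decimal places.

Answer: 2.5000

Derivation:
Step 0: x=[4.0000 12.0000] v=[0.0000 1.0000]
Step 1: x=[8.0000 10.5000] v=[8.0000 -3.0000]
Step 2: x=[6.5000 12.5000] v=[-3.0000 4.0000]
Step 3: x=[4.5000 14.5000] v=[-4.0000 4.0000]
Step 4: x=[8.0000 12.5000] v=[7.0000 -4.0000]
Step 5: x=[8.0000 12.0000] v=[0.0000 -1.0000]
Step 6: x=[4.0000 13.5000] v=[-8.0000 3.0000]
Step 7: x=[5.5000 11.5000] v=[3.0000 -4.0000]
Step 8: x=[7.5000 9.5000] v=[4.0000 -4.0000]
Max displacement = 2.5000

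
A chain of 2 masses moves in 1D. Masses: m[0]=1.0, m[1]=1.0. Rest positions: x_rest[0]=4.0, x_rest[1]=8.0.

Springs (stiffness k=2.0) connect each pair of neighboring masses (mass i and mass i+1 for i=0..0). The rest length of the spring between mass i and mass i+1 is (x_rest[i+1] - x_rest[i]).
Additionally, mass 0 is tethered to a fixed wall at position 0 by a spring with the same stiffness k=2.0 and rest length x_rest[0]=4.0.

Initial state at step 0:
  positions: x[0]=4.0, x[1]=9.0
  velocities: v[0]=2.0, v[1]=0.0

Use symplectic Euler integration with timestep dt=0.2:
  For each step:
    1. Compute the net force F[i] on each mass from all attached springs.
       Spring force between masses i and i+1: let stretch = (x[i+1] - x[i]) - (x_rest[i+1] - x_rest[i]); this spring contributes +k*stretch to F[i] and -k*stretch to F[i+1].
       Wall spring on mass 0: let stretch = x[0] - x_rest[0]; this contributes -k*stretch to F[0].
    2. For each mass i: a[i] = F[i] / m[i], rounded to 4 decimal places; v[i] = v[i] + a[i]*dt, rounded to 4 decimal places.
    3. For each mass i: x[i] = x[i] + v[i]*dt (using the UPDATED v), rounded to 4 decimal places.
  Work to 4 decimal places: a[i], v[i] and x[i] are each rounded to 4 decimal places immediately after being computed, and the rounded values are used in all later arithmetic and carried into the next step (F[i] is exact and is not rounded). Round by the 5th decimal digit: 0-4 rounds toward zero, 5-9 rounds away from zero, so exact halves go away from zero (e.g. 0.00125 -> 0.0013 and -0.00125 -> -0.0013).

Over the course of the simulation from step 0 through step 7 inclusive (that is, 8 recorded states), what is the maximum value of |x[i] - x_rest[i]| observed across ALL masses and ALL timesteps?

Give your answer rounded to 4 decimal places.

Step 0: x=[4.0000 9.0000] v=[2.0000 0.0000]
Step 1: x=[4.4800 8.9200] v=[2.4000 -0.4000]
Step 2: x=[4.9568 8.8048] v=[2.3840 -0.5760]
Step 3: x=[5.3449 8.7018] v=[1.9405 -0.5152]
Step 4: x=[5.5740 8.6502] v=[1.1453 -0.2580]
Step 5: x=[5.6032 8.6725] v=[0.1462 0.1115]
Step 6: x=[5.4297 8.7693] v=[-0.8674 0.4838]
Step 7: x=[5.0890 8.9189] v=[-1.7034 0.7480]
Max displacement = 1.6032

Answer: 1.6032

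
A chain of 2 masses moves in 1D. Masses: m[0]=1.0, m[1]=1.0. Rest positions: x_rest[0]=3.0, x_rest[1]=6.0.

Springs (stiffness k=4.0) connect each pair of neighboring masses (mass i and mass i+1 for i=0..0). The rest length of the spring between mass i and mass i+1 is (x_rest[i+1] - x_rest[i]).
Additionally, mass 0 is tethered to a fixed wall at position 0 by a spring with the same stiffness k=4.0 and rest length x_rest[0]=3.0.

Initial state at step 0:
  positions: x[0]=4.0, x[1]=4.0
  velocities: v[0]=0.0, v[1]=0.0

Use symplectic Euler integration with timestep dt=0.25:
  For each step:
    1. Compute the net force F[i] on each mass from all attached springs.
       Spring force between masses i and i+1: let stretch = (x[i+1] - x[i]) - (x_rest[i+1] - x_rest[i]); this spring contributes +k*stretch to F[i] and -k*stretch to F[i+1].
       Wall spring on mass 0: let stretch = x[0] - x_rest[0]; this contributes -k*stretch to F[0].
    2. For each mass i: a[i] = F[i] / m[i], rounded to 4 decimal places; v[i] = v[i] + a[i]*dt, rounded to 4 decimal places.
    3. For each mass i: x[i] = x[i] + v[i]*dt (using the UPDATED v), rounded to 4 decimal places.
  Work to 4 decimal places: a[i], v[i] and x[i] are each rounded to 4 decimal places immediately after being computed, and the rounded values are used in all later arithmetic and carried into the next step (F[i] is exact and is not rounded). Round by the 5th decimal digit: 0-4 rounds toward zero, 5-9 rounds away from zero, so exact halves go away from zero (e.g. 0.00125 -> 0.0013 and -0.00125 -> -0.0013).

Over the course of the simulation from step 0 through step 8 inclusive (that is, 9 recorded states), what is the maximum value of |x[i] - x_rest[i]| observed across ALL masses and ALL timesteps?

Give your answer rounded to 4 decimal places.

Answer: 2.1973

Derivation:
Step 0: x=[4.0000 4.0000] v=[0.0000 0.0000]
Step 1: x=[3.0000 4.7500] v=[-4.0000 3.0000]
Step 2: x=[1.6875 5.8125] v=[-5.2500 4.2500]
Step 3: x=[0.9844 6.5938] v=[-2.8125 3.1250]
Step 4: x=[1.4375 6.7227] v=[1.8125 0.5156]
Step 5: x=[2.8526 6.2803] v=[5.6602 -1.7696]
Step 6: x=[4.4114 5.7310] v=[6.2353 -2.1973]
Step 7: x=[5.1973 5.6018] v=[3.1435 -0.5169]
Step 8: x=[4.7850 6.1215] v=[-1.6493 2.0786]
Max displacement = 2.1973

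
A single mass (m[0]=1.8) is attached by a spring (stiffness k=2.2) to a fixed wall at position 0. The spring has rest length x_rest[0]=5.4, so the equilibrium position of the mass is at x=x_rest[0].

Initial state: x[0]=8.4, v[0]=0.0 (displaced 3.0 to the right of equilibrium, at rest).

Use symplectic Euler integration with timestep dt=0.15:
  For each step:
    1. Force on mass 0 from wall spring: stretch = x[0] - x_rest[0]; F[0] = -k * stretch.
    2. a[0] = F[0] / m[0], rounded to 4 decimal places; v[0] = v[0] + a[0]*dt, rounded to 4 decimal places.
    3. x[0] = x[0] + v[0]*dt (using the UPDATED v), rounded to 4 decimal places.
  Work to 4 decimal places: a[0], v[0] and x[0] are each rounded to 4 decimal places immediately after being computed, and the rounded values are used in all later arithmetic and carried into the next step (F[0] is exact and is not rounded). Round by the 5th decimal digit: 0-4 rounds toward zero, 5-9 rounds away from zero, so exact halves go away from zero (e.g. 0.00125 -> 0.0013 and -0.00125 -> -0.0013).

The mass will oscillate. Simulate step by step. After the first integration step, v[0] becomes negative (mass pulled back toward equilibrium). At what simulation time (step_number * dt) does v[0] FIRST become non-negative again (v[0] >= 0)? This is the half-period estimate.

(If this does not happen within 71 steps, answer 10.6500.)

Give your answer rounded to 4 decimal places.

Step 0: x=[8.4000] v=[0.0000]
Step 1: x=[8.3175] v=[-0.5500]
Step 2: x=[8.1548] v=[-1.0849]
Step 3: x=[7.9163] v=[-1.5900]
Step 4: x=[7.6086] v=[-2.0513]
Step 5: x=[7.2402] v=[-2.4562]
Step 6: x=[6.8212] v=[-2.7936]
Step 7: x=[6.3631] v=[-3.0542]
Step 8: x=[5.8785] v=[-3.2308]
Step 9: x=[5.3807] v=[-3.3185]
Step 10: x=[4.8835] v=[-3.3150]
Step 11: x=[4.4005] v=[-3.2203]
Step 12: x=[3.9449] v=[-3.0371]
Step 13: x=[3.5294] v=[-2.7703]
Step 14: x=[3.1653] v=[-2.4274]
Step 15: x=[2.8626] v=[-2.0177]
Step 16: x=[2.6297] v=[-1.5525]
Step 17: x=[2.4730] v=[-1.0446]
Step 18: x=[2.3968] v=[-0.5080]
Step 19: x=[2.4032] v=[0.0426]
First v>=0 after going negative at step 19, time=2.8500

Answer: 2.8500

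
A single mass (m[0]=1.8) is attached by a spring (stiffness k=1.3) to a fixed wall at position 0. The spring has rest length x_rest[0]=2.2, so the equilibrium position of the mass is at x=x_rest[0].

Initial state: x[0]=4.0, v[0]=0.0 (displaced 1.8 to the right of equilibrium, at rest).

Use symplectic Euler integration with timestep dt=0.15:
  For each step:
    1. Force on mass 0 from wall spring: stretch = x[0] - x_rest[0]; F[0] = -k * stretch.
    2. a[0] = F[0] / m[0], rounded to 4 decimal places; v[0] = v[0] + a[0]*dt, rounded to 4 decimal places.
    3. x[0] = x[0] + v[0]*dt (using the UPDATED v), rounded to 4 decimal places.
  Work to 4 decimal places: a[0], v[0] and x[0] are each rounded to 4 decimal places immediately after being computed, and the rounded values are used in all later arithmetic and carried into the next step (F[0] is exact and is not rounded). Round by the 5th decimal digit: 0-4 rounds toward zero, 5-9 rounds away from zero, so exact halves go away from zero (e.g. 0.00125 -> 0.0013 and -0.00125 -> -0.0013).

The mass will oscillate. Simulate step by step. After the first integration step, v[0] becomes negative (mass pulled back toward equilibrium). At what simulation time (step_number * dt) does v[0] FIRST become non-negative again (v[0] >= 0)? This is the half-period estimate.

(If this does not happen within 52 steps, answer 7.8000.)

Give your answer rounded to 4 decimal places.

Step 0: x=[4.0000] v=[0.0000]
Step 1: x=[3.9708] v=[-0.1950]
Step 2: x=[3.9128] v=[-0.3868]
Step 3: x=[3.8269] v=[-0.5724]
Step 4: x=[3.7146] v=[-0.7487]
Step 5: x=[3.5777] v=[-0.9128]
Step 6: x=[3.4184] v=[-1.0621]
Step 7: x=[3.2393] v=[-1.1941]
Step 8: x=[3.0433] v=[-1.3067]
Step 9: x=[2.8336] v=[-1.3981]
Step 10: x=[2.6136] v=[-1.4667]
Step 11: x=[2.3869] v=[-1.5115]
Step 12: x=[2.1571] v=[-1.5318]
Step 13: x=[1.9280] v=[-1.5272]
Step 14: x=[1.7033] v=[-1.4977]
Step 15: x=[1.4867] v=[-1.4439]
Step 16: x=[1.2817] v=[-1.3666]
Step 17: x=[1.0916] v=[-1.2671]
Step 18: x=[0.9196] v=[-1.1470]
Step 19: x=[0.7684] v=[-1.0083]
Step 20: x=[0.6404] v=[-0.8532]
Step 21: x=[0.5378] v=[-0.6842]
Step 22: x=[0.4622] v=[-0.5041]
Step 23: x=[0.4148] v=[-0.3158]
Step 24: x=[0.3964] v=[-0.1224]
Step 25: x=[0.4074] v=[0.0730]
First v>=0 after going negative at step 25, time=3.7500

Answer: 3.7500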